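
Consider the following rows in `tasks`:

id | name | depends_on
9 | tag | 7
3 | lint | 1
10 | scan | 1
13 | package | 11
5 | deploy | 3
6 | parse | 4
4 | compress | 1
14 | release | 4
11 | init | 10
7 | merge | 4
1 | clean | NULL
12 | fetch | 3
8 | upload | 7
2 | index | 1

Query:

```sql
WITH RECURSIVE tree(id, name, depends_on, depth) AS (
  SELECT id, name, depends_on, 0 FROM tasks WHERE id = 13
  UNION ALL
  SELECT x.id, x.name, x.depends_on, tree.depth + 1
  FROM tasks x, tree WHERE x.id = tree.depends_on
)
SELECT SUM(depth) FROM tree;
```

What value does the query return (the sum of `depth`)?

Base: id=13 (package), depends_on=11, depth 0.
Iteration 1: join on id=11 -> init (id 11, depends_on=10, depth 1).
Iteration 2: join on id=10 -> scan (id 10, depends_on=1, depth 2).
Iteration 3: join on id=1 -> clean (id 1, depends_on=NULL, depth 3).
Iteration 4: depends_on is NULL; no match; recursion stops.
SUM(depth) = 0 + 1 + 2 + 3 = 6.

6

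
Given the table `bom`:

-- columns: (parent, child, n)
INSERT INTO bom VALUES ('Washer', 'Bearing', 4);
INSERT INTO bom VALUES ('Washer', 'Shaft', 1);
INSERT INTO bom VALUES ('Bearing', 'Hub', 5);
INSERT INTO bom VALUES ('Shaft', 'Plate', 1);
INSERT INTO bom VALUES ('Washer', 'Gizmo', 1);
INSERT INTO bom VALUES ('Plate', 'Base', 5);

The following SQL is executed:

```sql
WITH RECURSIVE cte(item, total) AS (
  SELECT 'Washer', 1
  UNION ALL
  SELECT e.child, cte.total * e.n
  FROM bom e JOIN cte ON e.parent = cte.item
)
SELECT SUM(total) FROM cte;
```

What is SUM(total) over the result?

Base: (Washer, total=1).
Iteration 1: components of {Washer} -> Bearing = 1*4 = 4, Gizmo = 1*1 = 1, Shaft = 1*1 = 1.
Iteration 2: components of {Bearing,Gizmo,Shaft} -> Hub = 4*5 = 20, Plate = 1*1 = 1.
Iteration 3: components of {Hub,Plate} -> Base = 1*5 = 5.
Iteration 4: no further components; recursion stops.
SUM(total) = 1 + 4 + 1 + 1 + 20 + 1 + 5 = 33.

33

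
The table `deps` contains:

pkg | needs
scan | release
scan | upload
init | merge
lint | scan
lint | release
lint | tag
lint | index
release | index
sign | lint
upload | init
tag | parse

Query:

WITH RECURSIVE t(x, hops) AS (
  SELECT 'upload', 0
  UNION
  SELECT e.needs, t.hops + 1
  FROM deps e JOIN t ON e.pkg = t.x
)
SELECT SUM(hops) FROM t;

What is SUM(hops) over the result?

3

Base: (upload, hops=0).
Iteration 1: edges from {upload} -> (init, hops=1).
Iteration 2: edges from {init} -> (merge, hops=2).
Iteration 3: no outgoing edges from {merge}; recursion stops.
SUM(hops) = 0 + 1 + 2 = 3.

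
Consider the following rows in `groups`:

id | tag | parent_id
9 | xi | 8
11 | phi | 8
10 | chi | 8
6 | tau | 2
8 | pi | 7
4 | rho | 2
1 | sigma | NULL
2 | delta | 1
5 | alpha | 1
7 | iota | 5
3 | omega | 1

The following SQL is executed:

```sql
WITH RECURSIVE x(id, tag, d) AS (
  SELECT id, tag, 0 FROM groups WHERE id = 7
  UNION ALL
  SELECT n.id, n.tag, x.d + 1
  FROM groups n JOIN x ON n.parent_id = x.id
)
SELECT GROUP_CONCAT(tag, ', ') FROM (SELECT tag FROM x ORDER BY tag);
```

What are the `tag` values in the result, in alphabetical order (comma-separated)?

chi, iota, phi, pi, xi

Base: id=7 (iota) at d 0.
Iteration 1: rows with parent_id in {7} -> pi (id 8, d 1).
Iteration 2: rows with parent_id in {8} -> xi (id 9, d 2), chi (id 10, d 2), phi (id 11, d 2).
Iteration 3: no rows with parent_id in {9,10,11}; recursion stops.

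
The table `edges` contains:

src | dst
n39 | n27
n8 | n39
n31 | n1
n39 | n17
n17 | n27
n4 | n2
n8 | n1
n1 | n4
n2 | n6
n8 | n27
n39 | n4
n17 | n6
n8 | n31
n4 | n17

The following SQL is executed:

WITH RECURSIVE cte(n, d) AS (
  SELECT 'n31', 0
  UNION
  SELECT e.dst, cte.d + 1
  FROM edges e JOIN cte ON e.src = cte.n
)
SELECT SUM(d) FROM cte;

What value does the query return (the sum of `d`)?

17

Base: (n31, d=0).
Iteration 1: edges from {n31} -> (n1, d=1).
Iteration 2: edges from {n1} -> (n4, d=2).
Iteration 3: edges from {n4} -> (n17, d=3), (n2, d=3).
Iteration 4: edges from {n17,n2} -> (n27, d=4), (n6, d=4). [UNION drops 1 duplicate row(s)]
Iteration 5: no outgoing edges from {n27,n6}; recursion stops.
SUM(d) = 0 + 1 + 2 + 3 + 3 + 4 + 4 = 17.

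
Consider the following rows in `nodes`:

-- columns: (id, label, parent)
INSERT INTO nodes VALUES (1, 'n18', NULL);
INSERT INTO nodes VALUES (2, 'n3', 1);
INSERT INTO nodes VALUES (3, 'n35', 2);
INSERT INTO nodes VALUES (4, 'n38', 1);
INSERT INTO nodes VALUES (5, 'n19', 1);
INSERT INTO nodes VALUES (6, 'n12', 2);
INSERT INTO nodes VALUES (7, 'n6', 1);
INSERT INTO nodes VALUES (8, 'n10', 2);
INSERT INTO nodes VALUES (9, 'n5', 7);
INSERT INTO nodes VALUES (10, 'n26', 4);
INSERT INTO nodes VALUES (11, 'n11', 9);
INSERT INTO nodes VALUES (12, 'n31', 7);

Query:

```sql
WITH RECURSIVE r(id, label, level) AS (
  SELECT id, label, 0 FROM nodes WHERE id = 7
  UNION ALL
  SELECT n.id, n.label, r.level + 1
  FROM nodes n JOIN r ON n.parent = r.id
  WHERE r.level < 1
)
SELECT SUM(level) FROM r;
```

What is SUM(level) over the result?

Base: id=7 (n6) at level 0.
Iteration 1: rows with parent in {7} -> n5 (id 9, level 1), n31 (id 12, level 1).
Iteration 2: level < 1 fails for all current rows; recursion stops.
SUM(level) = 0 + 1 + 1 = 2.

2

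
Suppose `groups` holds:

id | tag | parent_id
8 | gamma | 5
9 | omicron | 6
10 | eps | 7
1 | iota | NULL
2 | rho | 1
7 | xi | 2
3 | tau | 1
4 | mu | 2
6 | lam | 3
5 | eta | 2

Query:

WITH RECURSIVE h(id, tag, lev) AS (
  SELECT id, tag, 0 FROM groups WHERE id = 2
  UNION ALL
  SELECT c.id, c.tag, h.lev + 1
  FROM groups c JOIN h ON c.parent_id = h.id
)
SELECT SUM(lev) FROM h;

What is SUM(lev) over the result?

7

Base: id=2 (rho) at lev 0.
Iteration 1: rows with parent_id in {2} -> mu (id 4, lev 1), eta (id 5, lev 1), xi (id 7, lev 1).
Iteration 2: rows with parent_id in {4,5,7} -> gamma (id 8, lev 2), eps (id 10, lev 2).
Iteration 3: no rows with parent_id in {8,10}; recursion stops.
SUM(lev) = 0 + 1 + 1 + 1 + 2 + 2 = 7.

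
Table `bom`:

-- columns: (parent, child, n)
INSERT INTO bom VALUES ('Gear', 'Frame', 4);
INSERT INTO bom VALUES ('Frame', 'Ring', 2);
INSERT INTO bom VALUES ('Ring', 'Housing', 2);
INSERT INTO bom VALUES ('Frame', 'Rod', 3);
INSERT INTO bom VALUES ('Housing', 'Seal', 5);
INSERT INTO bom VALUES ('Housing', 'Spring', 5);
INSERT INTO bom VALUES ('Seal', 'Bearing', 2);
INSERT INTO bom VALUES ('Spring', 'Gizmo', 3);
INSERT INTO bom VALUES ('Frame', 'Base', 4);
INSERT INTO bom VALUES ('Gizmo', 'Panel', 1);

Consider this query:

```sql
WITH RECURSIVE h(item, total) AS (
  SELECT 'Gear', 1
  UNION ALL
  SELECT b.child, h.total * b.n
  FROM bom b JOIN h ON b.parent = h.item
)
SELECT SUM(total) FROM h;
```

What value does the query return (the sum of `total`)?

857

Base: (Gear, total=1).
Iteration 1: components of {Gear} -> Frame = 1*4 = 4.
Iteration 2: components of {Frame} -> Base = 4*4 = 16, Ring = 4*2 = 8, Rod = 4*3 = 12.
Iteration 3: components of {Base,Ring,Rod} -> Housing = 8*2 = 16.
Iteration 4: components of {Housing} -> Seal = 16*5 = 80, Spring = 16*5 = 80.
Iteration 5: components of {Seal,Spring} -> Bearing = 80*2 = 160, Gizmo = 80*3 = 240.
Iteration 6: components of {Bearing,Gizmo} -> Panel = 240*1 = 240.
Iteration 7: no further components; recursion stops.
SUM(total) = 1 + 4 + 8 + 12 + 16 + 16 + 80 + 80 + 160 + 240 + 240 = 857.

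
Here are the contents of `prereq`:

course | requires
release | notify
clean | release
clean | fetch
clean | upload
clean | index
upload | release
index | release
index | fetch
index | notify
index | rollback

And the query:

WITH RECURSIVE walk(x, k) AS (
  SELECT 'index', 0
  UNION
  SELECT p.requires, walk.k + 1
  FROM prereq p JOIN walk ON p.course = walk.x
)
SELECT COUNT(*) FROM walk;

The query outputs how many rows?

Base: (index, k=0).
Iteration 1: edges from {index} -> (fetch, k=1), (notify, k=1), (release, k=1), (rollback, k=1).
Iteration 2: edges from {fetch,notify,release,rollback} -> (notify, k=2).
Iteration 3: no outgoing edges from {notify}; recursion stops.
Total rows emitted: 6.

6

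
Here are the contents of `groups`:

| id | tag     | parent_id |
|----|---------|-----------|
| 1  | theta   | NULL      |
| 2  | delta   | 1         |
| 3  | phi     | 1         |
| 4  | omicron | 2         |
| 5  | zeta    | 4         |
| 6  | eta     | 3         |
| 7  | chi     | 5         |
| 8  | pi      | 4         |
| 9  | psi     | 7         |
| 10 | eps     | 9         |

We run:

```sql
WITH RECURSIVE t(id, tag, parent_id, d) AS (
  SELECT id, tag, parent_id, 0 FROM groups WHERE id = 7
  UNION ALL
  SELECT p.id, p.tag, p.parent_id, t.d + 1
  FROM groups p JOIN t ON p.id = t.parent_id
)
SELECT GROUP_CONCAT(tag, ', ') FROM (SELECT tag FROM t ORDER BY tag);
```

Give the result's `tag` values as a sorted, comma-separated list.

chi, delta, omicron, theta, zeta

Base: id=7 (chi), parent_id=5, d 0.
Iteration 1: join on id=5 -> zeta (id 5, parent_id=4, d 1).
Iteration 2: join on id=4 -> omicron (id 4, parent_id=2, d 2).
Iteration 3: join on id=2 -> delta (id 2, parent_id=1, d 3).
Iteration 4: join on id=1 -> theta (id 1, parent_id=NULL, d 4).
Iteration 5: parent_id is NULL; no match; recursion stops.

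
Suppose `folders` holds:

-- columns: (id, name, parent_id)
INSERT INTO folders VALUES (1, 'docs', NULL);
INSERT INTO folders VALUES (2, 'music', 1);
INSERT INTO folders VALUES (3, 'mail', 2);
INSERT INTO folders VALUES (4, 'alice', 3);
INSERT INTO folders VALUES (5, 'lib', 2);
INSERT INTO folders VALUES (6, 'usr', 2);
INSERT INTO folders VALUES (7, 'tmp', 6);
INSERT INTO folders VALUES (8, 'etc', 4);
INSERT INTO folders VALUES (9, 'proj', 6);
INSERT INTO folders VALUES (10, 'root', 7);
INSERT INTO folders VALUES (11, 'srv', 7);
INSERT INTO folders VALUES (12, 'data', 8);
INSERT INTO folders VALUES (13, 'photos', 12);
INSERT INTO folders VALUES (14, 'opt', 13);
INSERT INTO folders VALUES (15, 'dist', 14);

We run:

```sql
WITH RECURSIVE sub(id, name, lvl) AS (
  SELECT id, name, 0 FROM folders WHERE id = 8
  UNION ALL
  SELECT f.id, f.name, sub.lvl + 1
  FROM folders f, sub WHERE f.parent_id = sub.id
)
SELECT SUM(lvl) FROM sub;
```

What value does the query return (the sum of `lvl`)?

Base: id=8 (etc) at lvl 0.
Iteration 1: rows with parent_id in {8} -> data (id 12, lvl 1).
Iteration 2: rows with parent_id in {12} -> photos (id 13, lvl 2).
Iteration 3: rows with parent_id in {13} -> opt (id 14, lvl 3).
Iteration 4: rows with parent_id in {14} -> dist (id 15, lvl 4).
Iteration 5: no rows with parent_id in {15}; recursion stops.
SUM(lvl) = 0 + 1 + 2 + 3 + 4 = 10.

10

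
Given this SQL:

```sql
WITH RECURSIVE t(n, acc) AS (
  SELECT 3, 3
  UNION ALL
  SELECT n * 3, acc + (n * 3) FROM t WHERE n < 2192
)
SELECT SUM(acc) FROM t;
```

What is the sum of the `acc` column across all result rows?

14748

Base: n=3, acc=3.
Iteration 1: 3 < 2192 holds -> n = 3 * 3 = 9, acc = 3 + 9 = 12.
Iteration 2: 9 < 2192 holds -> n = 9 * 3 = 27, acc = 12 + 27 = 39.
Iteration 3: 27 < 2192 holds -> n = 27 * 3 = 81, acc = 39 + 81 = 120.
Iteration 4: 81 < 2192 holds -> n = 81 * 3 = 243, acc = 120 + 243 = 363.
Iteration 5: 243 < 2192 holds -> n = 243 * 3 = 729, acc = 363 + 729 = 1092.
Iteration 6: 729 < 2192 holds -> n = 729 * 3 = 2187, acc = 1092 + 2187 = 3279.
Iteration 7: 2187 < 2192 holds -> n = 2187 * 3 = 6561, acc = 3279 + 6561 = 9840.
Iteration 8: 6561 < 2192 fails; recursion stops.
SUM(acc) = 3 + 12 + 39 + 120 + 363 + 1092 + 3279 + 9840 = 14748.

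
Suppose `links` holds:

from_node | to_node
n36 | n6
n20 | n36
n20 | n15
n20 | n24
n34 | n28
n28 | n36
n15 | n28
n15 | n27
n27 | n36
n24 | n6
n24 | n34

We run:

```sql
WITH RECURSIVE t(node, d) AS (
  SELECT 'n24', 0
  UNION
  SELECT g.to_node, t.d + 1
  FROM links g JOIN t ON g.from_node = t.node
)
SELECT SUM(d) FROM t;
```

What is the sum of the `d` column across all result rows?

Base: (n24, d=0).
Iteration 1: edges from {n24} -> (n34, d=1), (n6, d=1).
Iteration 2: edges from {n34,n6} -> (n28, d=2).
Iteration 3: edges from {n28} -> (n36, d=3).
Iteration 4: edges from {n36} -> (n6, d=4).
Iteration 5: no outgoing edges from {n6}; recursion stops.
SUM(d) = 0 + 1 + 1 + 2 + 3 + 4 = 11.

11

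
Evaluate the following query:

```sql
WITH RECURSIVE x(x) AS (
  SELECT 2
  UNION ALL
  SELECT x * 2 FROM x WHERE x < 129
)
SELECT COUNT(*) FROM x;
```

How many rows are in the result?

Base: x=2.
Iteration 1: 2 < 129 holds -> x = 2 * 2 = 4.
Iteration 2: 4 < 129 holds -> x = 4 * 2 = 8.
Iteration 3: 8 < 129 holds -> x = 8 * 2 = 16.
Iteration 4: 16 < 129 holds -> x = 16 * 2 = 32.
Iteration 5: 32 < 129 holds -> x = 32 * 2 = 64.
Iteration 6: 64 < 129 holds -> x = 64 * 2 = 128.
Iteration 7: 128 < 129 holds -> x = 128 * 2 = 256.
Iteration 8: 256 < 129 fails; recursion stops.
Total rows emitted: 8.

8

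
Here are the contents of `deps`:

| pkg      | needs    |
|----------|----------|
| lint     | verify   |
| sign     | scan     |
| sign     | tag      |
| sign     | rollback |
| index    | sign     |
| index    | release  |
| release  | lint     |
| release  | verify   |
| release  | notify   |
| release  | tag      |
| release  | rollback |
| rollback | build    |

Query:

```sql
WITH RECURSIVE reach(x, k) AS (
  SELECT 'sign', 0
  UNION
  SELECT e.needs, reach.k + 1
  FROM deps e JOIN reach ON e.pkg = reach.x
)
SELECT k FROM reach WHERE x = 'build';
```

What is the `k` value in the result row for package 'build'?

Base: (sign, k=0).
Iteration 1: edges from {sign} -> (rollback, k=1), (scan, k=1), (tag, k=1).
Iteration 2: edges from {rollback,scan,tag} -> (build, k=2).
Iteration 3: no outgoing edges from {build}; recursion stops.

2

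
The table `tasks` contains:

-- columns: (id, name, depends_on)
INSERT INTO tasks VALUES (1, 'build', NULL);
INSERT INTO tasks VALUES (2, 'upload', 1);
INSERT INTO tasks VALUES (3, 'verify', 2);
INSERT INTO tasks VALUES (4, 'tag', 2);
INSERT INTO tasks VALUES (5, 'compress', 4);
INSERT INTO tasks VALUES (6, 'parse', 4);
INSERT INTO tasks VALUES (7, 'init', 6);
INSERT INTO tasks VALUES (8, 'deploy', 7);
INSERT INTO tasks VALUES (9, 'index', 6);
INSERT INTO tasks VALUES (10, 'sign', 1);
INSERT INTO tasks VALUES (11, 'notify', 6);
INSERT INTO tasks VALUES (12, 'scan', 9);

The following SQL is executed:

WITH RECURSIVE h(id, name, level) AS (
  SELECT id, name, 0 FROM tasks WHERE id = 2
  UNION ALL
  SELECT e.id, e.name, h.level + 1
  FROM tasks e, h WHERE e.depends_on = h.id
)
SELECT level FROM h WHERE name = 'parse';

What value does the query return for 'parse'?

Base: id=2 (upload) at level 0.
Iteration 1: rows with depends_on in {2} -> verify (id 3, level 1), tag (id 4, level 1).
Iteration 2: rows with depends_on in {3,4} -> compress (id 5, level 2), parse (id 6, level 2).
Iteration 3: rows with depends_on in {5,6} -> init (id 7, level 3), index (id 9, level 3), notify (id 11, level 3).
Iteration 4: rows with depends_on in {7,9,11} -> deploy (id 8, level 4), scan (id 12, level 4).
Iteration 5: no rows with depends_on in {8,12}; recursion stops.

2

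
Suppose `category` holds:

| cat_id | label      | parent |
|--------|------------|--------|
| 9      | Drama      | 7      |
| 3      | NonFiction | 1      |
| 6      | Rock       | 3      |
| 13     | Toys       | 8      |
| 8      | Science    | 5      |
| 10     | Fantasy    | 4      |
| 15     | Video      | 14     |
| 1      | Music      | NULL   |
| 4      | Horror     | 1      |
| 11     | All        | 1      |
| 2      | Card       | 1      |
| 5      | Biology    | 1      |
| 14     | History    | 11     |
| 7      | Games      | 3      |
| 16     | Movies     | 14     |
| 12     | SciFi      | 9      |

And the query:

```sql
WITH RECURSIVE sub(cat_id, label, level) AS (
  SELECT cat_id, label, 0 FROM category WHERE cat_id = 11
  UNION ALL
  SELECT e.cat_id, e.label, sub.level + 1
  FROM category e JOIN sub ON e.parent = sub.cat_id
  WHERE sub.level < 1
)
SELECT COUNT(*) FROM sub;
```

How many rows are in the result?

2

Base: cat_id=11 (All) at level 0.
Iteration 1: rows with parent in {11} -> History (id 14, level 1).
Iteration 2: level < 1 fails for all current rows; recursion stops.
Total rows emitted: 2.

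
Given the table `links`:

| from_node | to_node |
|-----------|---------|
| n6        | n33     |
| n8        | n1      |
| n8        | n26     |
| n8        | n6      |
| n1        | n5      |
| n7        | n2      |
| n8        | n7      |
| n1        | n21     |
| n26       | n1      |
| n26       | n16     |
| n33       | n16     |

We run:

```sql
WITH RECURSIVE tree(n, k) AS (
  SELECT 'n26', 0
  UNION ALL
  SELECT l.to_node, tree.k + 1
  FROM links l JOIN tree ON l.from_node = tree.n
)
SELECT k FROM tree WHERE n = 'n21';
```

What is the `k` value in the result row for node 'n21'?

Base: (n26, k=0).
Iteration 1: edges from {n26} -> (n1, k=1), (n16, k=1).
Iteration 2: edges from {n1,n16} -> (n21, k=2), (n5, k=2).
Iteration 3: no outgoing edges from {n21,n5}; recursion stops.

2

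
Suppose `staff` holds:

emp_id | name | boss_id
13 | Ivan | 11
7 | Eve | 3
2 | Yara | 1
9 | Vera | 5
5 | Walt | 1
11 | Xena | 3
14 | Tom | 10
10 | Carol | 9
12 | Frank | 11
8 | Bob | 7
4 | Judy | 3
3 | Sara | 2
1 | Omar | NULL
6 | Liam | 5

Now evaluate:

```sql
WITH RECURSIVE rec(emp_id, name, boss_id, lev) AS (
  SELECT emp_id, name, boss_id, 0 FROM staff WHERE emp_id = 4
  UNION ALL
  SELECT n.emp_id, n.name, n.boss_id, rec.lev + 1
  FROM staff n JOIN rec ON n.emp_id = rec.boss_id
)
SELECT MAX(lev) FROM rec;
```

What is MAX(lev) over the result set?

Base: emp_id=4 (Judy), boss_id=3, lev 0.
Iteration 1: join on emp_id=3 -> Sara (id 3, boss_id=2, lev 1).
Iteration 2: join on emp_id=2 -> Yara (id 2, boss_id=1, lev 2).
Iteration 3: join on emp_id=1 -> Omar (id 1, boss_id=NULL, lev 3).
Iteration 4: boss_id is NULL; no match; recursion stops.
lev values: 0, 1, 2, 3; the maximum is 3.

3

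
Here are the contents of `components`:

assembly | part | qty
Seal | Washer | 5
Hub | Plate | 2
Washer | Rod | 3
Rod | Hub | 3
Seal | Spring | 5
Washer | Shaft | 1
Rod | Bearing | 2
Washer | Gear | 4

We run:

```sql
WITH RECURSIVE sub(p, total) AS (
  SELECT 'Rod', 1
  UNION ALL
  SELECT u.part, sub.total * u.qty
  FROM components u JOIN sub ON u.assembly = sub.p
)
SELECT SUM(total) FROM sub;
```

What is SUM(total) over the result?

Base: (Rod, total=1).
Iteration 1: components of {Rod} -> Bearing = 1*2 = 2, Hub = 1*3 = 3.
Iteration 2: components of {Bearing,Hub} -> Plate = 3*2 = 6.
Iteration 3: no further components; recursion stops.
SUM(total) = 1 + 2 + 3 + 6 = 12.

12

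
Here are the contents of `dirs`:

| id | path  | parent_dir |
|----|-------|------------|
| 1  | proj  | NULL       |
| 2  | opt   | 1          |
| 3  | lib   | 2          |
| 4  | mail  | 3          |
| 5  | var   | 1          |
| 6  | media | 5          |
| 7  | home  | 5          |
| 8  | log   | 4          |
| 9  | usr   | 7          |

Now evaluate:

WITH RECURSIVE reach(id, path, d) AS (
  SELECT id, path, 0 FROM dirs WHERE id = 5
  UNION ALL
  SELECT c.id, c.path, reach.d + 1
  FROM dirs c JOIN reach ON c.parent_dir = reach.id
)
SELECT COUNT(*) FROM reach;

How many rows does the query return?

4

Base: id=5 (var) at d 0.
Iteration 1: rows with parent_dir in {5} -> media (id 6, d 1), home (id 7, d 1).
Iteration 2: rows with parent_dir in {6,7} -> usr (id 9, d 2).
Iteration 3: no rows with parent_dir in {9}; recursion stops.
Total rows emitted: 4.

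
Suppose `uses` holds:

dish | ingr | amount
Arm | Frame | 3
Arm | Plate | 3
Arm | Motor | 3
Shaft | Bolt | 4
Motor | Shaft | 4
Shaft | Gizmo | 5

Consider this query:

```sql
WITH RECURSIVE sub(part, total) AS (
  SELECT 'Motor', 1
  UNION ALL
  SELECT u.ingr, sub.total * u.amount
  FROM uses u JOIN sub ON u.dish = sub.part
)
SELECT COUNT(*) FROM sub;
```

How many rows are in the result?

Base: (Motor, total=1).
Iteration 1: components of {Motor} -> Shaft = 1*4 = 4.
Iteration 2: components of {Shaft} -> Bolt = 4*4 = 16, Gizmo = 4*5 = 20.
Iteration 3: no further components; recursion stops.
Total rows emitted: 4.

4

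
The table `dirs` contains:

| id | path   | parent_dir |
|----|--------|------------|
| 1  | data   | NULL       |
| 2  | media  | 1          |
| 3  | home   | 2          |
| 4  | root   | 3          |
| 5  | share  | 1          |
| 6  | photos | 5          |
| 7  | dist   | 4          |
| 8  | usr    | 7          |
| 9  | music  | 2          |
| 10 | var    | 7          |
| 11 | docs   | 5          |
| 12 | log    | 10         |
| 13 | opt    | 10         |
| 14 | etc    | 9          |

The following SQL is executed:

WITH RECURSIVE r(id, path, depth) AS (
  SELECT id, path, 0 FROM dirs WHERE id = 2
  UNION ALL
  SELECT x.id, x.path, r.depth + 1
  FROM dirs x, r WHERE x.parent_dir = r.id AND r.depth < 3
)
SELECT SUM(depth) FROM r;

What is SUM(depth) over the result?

Base: id=2 (media) at depth 0.
Iteration 1: rows with parent_dir in {2} -> home (id 3, depth 1), music (id 9, depth 1).
Iteration 2: rows with parent_dir in {3,9} -> root (id 4, depth 2), etc (id 14, depth 2).
Iteration 3: rows with parent_dir in {4,14} -> dist (id 7, depth 3).
Iteration 4: depth < 3 fails for all current rows; recursion stops.
SUM(depth) = 0 + 1 + 1 + 2 + 2 + 3 = 9.

9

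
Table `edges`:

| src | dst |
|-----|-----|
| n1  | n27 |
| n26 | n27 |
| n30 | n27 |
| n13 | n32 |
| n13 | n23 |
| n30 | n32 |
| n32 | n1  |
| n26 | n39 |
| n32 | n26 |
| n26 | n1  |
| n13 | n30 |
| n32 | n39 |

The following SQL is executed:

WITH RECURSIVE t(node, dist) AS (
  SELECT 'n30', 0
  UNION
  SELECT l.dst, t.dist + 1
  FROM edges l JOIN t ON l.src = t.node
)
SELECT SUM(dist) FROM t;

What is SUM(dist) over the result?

Base: (n30, dist=0).
Iteration 1: edges from {n30} -> (n27, dist=1), (n32, dist=1).
Iteration 2: edges from {n27,n32} -> (n1, dist=2), (n26, dist=2), (n39, dist=2).
Iteration 3: edges from {n1,n26,n39} -> (n1, dist=3), (n27, dist=3), (n39, dist=3). [UNION drops 1 duplicate row(s)]
Iteration 4: edges from {n1,n27,n39} -> (n27, dist=4).
Iteration 5: no outgoing edges from {n27}; recursion stops.
SUM(dist) = 0 + 1 + 1 + 2 + 2 + 2 + 3 + 3 + 3 + 4 = 21.

21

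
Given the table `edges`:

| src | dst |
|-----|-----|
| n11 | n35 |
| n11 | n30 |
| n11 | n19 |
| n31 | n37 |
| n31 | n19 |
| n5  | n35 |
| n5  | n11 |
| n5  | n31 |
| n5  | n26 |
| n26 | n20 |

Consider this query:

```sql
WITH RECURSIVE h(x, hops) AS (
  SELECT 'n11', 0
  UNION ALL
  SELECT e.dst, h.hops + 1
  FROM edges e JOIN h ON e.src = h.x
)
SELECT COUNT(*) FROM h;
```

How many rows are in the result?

4

Base: (n11, hops=0).
Iteration 1: edges from {n11} -> (n19, hops=1), (n30, hops=1), (n35, hops=1).
Iteration 2: no outgoing edges from {n19,n30,n35}; recursion stops.
Total rows emitted: 4.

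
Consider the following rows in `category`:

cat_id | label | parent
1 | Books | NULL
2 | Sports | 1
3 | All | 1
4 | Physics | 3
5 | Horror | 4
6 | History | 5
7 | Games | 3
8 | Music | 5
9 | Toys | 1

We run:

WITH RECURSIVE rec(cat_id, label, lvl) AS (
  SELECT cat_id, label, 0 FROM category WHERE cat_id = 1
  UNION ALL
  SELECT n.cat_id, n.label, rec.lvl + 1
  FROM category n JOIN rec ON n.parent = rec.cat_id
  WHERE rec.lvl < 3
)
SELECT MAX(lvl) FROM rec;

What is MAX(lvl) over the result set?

3

Base: cat_id=1 (Books) at lvl 0.
Iteration 1: rows with parent in {1} -> Sports (id 2, lvl 1), All (id 3, lvl 1), Toys (id 9, lvl 1).
Iteration 2: rows with parent in {2,3,9} -> Physics (id 4, lvl 2), Games (id 7, lvl 2).
Iteration 3: rows with parent in {4,7} -> Horror (id 5, lvl 3).
Iteration 4: lvl < 3 fails for all current rows; recursion stops.
lvl values: 0, 1, 1, 1, 2, 2, 3; the maximum is 3.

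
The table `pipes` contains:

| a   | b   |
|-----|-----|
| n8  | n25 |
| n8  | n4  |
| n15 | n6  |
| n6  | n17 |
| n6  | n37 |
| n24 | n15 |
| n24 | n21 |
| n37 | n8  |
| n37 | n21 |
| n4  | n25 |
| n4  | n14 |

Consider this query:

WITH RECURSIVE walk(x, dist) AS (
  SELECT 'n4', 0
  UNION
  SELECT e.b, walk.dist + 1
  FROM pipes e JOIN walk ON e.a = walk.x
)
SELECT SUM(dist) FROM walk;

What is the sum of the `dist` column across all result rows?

Base: (n4, dist=0).
Iteration 1: edges from {n4} -> (n14, dist=1), (n25, dist=1).
Iteration 2: no outgoing edges from {n14,n25}; recursion stops.
SUM(dist) = 0 + 1 + 1 = 2.

2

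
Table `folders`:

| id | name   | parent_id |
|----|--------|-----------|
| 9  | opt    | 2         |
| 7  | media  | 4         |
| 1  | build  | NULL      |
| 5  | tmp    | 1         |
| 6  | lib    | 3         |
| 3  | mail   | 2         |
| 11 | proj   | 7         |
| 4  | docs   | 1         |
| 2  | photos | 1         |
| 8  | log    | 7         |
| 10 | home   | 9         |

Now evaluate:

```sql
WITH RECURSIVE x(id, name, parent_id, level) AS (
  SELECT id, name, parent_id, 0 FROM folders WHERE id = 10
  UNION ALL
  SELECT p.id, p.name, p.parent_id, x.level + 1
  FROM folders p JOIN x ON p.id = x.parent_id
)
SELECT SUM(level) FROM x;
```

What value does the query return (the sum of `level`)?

Base: id=10 (home), parent_id=9, level 0.
Iteration 1: join on id=9 -> opt (id 9, parent_id=2, level 1).
Iteration 2: join on id=2 -> photos (id 2, parent_id=1, level 2).
Iteration 3: join on id=1 -> build (id 1, parent_id=NULL, level 3).
Iteration 4: parent_id is NULL; no match; recursion stops.
SUM(level) = 0 + 1 + 2 + 3 = 6.

6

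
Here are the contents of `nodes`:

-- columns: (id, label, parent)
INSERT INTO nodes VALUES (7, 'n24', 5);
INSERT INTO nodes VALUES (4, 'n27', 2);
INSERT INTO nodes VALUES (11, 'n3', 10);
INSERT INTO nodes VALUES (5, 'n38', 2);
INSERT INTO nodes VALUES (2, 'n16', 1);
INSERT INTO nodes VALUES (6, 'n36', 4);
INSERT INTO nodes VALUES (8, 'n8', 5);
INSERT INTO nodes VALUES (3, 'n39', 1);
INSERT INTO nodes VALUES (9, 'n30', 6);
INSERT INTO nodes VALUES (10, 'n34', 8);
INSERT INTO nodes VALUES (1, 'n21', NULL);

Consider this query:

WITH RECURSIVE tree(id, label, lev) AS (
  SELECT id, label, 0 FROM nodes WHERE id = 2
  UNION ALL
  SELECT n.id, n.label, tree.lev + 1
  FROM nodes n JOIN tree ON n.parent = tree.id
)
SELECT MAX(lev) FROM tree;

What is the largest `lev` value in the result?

Base: id=2 (n16) at lev 0.
Iteration 1: rows with parent in {2} -> n27 (id 4, lev 1), n38 (id 5, lev 1).
Iteration 2: rows with parent in {4,5} -> n36 (id 6, lev 2), n24 (id 7, lev 2), n8 (id 8, lev 2).
Iteration 3: rows with parent in {6,7,8} -> n30 (id 9, lev 3), n34 (id 10, lev 3).
Iteration 4: rows with parent in {9,10} -> n3 (id 11, lev 4).
Iteration 5: no rows with parent in {11}; recursion stops.
lev values: 0, 1, 1, 2, 2, 2, 3, 3, 4; the maximum is 4.

4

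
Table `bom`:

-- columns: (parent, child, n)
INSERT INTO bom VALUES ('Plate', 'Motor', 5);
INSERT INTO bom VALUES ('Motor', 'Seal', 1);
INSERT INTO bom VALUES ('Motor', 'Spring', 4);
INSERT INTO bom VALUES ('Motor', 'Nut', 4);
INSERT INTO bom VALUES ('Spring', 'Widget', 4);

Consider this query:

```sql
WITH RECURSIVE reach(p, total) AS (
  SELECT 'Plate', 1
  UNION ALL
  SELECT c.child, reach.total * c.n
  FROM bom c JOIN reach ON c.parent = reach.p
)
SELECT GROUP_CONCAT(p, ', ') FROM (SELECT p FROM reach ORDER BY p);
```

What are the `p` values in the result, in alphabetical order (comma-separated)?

Motor, Nut, Plate, Seal, Spring, Widget

Base: (Plate, total=1).
Iteration 1: components of {Plate} -> Motor = 1*5 = 5.
Iteration 2: components of {Motor} -> Nut = 5*4 = 20, Seal = 5*1 = 5, Spring = 5*4 = 20.
Iteration 3: components of {Nut,Seal,Spring} -> Widget = 20*4 = 80.
Iteration 4: no further components; recursion stops.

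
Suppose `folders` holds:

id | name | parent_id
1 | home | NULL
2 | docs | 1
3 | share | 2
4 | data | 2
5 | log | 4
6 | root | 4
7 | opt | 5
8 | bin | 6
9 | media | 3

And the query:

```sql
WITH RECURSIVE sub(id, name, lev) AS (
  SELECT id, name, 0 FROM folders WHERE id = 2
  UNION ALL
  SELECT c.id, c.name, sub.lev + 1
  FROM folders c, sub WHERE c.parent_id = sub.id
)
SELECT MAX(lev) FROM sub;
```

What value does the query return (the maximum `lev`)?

Base: id=2 (docs) at lev 0.
Iteration 1: rows with parent_id in {2} -> share (id 3, lev 1), data (id 4, lev 1).
Iteration 2: rows with parent_id in {3,4} -> log (id 5, lev 2), root (id 6, lev 2), media (id 9, lev 2).
Iteration 3: rows with parent_id in {5,6,9} -> opt (id 7, lev 3), bin (id 8, lev 3).
Iteration 4: no rows with parent_id in {7,8}; recursion stops.
lev values: 0, 1, 1, 2, 2, 2, 3, 3; the maximum is 3.

3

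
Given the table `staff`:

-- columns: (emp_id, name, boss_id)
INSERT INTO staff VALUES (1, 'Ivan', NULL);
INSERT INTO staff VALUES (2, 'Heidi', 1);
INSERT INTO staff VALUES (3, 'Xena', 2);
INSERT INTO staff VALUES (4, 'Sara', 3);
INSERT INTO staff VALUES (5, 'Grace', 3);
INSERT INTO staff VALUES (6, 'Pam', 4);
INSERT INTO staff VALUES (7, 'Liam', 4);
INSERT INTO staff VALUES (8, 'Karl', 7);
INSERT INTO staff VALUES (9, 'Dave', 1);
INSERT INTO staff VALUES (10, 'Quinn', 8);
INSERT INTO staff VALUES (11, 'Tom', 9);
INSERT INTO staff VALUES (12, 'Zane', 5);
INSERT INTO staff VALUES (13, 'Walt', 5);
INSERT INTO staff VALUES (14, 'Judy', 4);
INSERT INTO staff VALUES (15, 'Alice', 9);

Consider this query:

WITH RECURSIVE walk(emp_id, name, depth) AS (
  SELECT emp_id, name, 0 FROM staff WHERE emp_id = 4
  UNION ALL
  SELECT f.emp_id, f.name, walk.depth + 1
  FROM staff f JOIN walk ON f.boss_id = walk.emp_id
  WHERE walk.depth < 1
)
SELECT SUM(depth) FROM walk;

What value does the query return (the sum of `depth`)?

Base: emp_id=4 (Sara) at depth 0.
Iteration 1: rows with boss_id in {4} -> Pam (id 6, depth 1), Liam (id 7, depth 1), Judy (id 14, depth 1).
Iteration 2: depth < 1 fails for all current rows; recursion stops.
SUM(depth) = 0 + 1 + 1 + 1 = 3.

3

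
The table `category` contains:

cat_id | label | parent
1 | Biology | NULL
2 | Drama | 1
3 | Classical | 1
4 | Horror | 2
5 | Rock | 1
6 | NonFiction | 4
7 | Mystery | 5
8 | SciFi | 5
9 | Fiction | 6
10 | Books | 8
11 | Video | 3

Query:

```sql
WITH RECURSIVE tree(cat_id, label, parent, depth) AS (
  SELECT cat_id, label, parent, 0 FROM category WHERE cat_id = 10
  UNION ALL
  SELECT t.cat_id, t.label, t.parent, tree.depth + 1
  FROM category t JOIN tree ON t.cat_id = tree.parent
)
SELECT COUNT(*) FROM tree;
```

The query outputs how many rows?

4

Base: cat_id=10 (Books), parent=8, depth 0.
Iteration 1: join on cat_id=8 -> SciFi (id 8, parent=5, depth 1).
Iteration 2: join on cat_id=5 -> Rock (id 5, parent=1, depth 2).
Iteration 3: join on cat_id=1 -> Biology (id 1, parent=NULL, depth 3).
Iteration 4: parent is NULL; no match; recursion stops.
Total rows emitted: 4.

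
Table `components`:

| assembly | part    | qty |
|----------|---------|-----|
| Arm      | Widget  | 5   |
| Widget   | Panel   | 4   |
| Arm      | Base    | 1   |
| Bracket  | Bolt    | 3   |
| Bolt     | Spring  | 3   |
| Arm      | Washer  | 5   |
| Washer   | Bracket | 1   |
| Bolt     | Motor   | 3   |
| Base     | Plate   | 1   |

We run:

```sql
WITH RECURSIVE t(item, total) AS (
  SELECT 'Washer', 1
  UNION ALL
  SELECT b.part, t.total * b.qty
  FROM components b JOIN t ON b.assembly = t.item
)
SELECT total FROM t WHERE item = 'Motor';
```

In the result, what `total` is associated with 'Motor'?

Base: (Washer, total=1).
Iteration 1: components of {Washer} -> Bracket = 1*1 = 1.
Iteration 2: components of {Bracket} -> Bolt = 1*3 = 3.
Iteration 3: components of {Bolt} -> Motor = 3*3 = 9, Spring = 3*3 = 9.
Iteration 4: no further components; recursion stops.

9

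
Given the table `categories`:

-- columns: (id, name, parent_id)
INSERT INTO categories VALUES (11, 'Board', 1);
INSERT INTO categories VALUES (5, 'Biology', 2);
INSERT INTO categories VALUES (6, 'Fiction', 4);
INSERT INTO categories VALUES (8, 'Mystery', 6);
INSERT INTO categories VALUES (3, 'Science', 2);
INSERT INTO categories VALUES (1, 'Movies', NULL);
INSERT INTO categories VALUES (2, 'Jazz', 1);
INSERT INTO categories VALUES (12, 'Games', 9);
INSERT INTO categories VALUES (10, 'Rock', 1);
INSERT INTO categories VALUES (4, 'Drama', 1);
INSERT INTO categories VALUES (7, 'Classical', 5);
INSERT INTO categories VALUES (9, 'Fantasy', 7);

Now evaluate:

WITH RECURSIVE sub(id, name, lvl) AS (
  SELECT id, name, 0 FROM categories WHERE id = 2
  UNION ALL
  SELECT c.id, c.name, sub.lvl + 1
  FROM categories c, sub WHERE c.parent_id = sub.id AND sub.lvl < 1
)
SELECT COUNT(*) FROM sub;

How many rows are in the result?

Base: id=2 (Jazz) at lvl 0.
Iteration 1: rows with parent_id in {2} -> Science (id 3, lvl 1), Biology (id 5, lvl 1).
Iteration 2: lvl < 1 fails for all current rows; recursion stops.
Total rows emitted: 3.

3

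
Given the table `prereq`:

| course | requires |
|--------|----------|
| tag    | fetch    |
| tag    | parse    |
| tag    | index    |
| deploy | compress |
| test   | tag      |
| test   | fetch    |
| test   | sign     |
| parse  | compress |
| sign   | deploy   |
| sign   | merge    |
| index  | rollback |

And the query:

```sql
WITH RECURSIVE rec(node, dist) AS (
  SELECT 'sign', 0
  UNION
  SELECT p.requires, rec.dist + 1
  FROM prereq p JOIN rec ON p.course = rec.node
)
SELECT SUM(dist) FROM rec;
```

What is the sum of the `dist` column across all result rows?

4

Base: (sign, dist=0).
Iteration 1: edges from {sign} -> (deploy, dist=1), (merge, dist=1).
Iteration 2: edges from {deploy,merge} -> (compress, dist=2).
Iteration 3: no outgoing edges from {compress}; recursion stops.
SUM(dist) = 0 + 1 + 1 + 2 = 4.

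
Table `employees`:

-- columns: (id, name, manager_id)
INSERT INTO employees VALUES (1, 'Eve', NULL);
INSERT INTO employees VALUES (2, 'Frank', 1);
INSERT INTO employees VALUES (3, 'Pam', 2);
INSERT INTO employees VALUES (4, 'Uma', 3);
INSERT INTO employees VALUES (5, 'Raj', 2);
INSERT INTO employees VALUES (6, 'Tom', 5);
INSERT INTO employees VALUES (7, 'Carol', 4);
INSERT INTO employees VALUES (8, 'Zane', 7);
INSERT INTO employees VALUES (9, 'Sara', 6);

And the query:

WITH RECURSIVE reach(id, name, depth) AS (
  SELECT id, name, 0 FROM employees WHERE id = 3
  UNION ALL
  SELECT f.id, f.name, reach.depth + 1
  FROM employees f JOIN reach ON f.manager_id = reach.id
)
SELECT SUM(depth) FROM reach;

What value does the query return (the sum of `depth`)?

Base: id=3 (Pam) at depth 0.
Iteration 1: rows with manager_id in {3} -> Uma (id 4, depth 1).
Iteration 2: rows with manager_id in {4} -> Carol (id 7, depth 2).
Iteration 3: rows with manager_id in {7} -> Zane (id 8, depth 3).
Iteration 4: no rows with manager_id in {8}; recursion stops.
SUM(depth) = 0 + 1 + 2 + 3 = 6.

6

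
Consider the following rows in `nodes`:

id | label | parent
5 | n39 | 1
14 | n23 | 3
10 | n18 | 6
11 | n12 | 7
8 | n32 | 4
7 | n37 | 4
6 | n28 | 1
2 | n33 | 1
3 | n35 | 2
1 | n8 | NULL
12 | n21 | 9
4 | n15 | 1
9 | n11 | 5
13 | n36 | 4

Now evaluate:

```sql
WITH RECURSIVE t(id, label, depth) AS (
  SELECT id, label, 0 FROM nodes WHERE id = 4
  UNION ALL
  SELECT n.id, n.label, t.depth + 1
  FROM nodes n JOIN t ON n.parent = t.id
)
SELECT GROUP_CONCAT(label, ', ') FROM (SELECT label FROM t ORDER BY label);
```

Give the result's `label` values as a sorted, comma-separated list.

Base: id=4 (n15) at depth 0.
Iteration 1: rows with parent in {4} -> n37 (id 7, depth 1), n32 (id 8, depth 1), n36 (id 13, depth 1).
Iteration 2: rows with parent in {7,8,13} -> n12 (id 11, depth 2).
Iteration 3: no rows with parent in {11}; recursion stops.

n12, n15, n32, n36, n37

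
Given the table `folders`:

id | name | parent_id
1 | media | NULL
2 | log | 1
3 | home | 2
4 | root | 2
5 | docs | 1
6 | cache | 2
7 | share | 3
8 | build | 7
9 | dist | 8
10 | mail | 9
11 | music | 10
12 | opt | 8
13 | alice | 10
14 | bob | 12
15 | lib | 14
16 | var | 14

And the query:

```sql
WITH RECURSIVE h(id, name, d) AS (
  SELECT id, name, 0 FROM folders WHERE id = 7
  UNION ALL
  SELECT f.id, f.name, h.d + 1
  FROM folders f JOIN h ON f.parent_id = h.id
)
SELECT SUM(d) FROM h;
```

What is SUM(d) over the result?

27

Base: id=7 (share) at d 0.
Iteration 1: rows with parent_id in {7} -> build (id 8, d 1).
Iteration 2: rows with parent_id in {8} -> dist (id 9, d 2), opt (id 12, d 2).
Iteration 3: rows with parent_id in {9,12} -> mail (id 10, d 3), bob (id 14, d 3).
Iteration 4: rows with parent_id in {10,14} -> music (id 11, d 4), alice (id 13, d 4), lib (id 15, d 4), var (id 16, d 4).
Iteration 5: no rows with parent_id in {11,13,15,16}; recursion stops.
SUM(d) = 0 + 1 + 2 + 2 + 3 + 3 + 4 + 4 + 4 + 4 = 27.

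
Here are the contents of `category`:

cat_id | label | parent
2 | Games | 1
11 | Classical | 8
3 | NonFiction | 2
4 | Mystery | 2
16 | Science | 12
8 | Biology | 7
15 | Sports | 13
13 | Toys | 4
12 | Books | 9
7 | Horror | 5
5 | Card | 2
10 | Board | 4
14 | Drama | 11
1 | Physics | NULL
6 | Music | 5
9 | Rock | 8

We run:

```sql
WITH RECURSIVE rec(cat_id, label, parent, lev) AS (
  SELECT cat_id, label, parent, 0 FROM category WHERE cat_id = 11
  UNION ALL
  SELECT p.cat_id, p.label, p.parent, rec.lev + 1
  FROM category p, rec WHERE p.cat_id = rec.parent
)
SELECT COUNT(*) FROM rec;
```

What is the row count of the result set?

Base: cat_id=11 (Classical), parent=8, lev 0.
Iteration 1: join on cat_id=8 -> Biology (id 8, parent=7, lev 1).
Iteration 2: join on cat_id=7 -> Horror (id 7, parent=5, lev 2).
Iteration 3: join on cat_id=5 -> Card (id 5, parent=2, lev 3).
Iteration 4: join on cat_id=2 -> Games (id 2, parent=1, lev 4).
Iteration 5: join on cat_id=1 -> Physics (id 1, parent=NULL, lev 5).
Iteration 6: parent is NULL; no match; recursion stops.
Total rows emitted: 6.

6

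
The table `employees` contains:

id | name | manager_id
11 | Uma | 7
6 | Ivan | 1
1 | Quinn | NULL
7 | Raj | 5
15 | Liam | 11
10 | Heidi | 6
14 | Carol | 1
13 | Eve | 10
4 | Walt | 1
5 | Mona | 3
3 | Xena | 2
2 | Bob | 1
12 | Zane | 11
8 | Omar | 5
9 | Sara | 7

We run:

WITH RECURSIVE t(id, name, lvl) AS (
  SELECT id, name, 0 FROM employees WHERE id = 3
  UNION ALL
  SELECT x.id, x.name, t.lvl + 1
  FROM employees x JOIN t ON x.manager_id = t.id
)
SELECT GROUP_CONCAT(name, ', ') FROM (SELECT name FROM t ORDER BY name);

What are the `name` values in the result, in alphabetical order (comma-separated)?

Liam, Mona, Omar, Raj, Sara, Uma, Xena, Zane

Base: id=3 (Xena) at lvl 0.
Iteration 1: rows with manager_id in {3} -> Mona (id 5, lvl 1).
Iteration 2: rows with manager_id in {5} -> Raj (id 7, lvl 2), Omar (id 8, lvl 2).
Iteration 3: rows with manager_id in {7,8} -> Sara (id 9, lvl 3), Uma (id 11, lvl 3).
Iteration 4: rows with manager_id in {9,11} -> Zane (id 12, lvl 4), Liam (id 15, lvl 4).
Iteration 5: no rows with manager_id in {12,15}; recursion stops.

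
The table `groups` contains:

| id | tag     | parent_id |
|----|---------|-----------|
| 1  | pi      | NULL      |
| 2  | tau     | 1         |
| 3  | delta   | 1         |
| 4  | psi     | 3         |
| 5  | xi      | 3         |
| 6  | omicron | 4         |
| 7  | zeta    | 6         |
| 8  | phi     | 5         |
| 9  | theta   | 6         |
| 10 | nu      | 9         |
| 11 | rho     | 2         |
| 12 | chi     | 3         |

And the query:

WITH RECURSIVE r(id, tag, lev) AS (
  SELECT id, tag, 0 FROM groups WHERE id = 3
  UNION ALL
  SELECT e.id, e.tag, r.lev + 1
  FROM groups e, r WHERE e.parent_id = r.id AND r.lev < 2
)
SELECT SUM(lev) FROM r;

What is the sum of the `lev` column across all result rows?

7

Base: id=3 (delta) at lev 0.
Iteration 1: rows with parent_id in {3} -> psi (id 4, lev 1), xi (id 5, lev 1), chi (id 12, lev 1).
Iteration 2: rows with parent_id in {4,5,12} -> omicron (id 6, lev 2), phi (id 8, lev 2).
Iteration 3: lev < 2 fails for all current rows; recursion stops.
SUM(lev) = 0 + 1 + 1 + 1 + 2 + 2 = 7.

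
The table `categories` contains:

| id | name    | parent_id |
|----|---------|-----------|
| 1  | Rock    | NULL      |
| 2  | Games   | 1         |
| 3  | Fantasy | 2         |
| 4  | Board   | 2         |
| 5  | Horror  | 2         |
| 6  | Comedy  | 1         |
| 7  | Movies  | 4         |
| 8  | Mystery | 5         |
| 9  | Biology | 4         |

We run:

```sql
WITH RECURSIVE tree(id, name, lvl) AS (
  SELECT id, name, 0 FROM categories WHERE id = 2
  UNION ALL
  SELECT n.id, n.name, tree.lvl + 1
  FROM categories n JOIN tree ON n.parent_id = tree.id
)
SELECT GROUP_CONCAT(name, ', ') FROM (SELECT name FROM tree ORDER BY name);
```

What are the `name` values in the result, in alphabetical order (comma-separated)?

Base: id=2 (Games) at lvl 0.
Iteration 1: rows with parent_id in {2} -> Fantasy (id 3, lvl 1), Board (id 4, lvl 1), Horror (id 5, lvl 1).
Iteration 2: rows with parent_id in {3,4,5} -> Movies (id 7, lvl 2), Mystery (id 8, lvl 2), Biology (id 9, lvl 2).
Iteration 3: no rows with parent_id in {7,8,9}; recursion stops.

Biology, Board, Fantasy, Games, Horror, Movies, Mystery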